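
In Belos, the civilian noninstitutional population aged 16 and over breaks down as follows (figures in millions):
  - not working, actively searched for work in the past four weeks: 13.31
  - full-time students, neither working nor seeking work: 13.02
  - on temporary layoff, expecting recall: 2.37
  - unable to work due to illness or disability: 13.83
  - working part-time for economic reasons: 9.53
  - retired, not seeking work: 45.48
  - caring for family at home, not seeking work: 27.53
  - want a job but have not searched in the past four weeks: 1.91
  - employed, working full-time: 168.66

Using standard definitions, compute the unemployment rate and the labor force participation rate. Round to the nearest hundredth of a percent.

Employed = 9.53 + 168.66 = 178.19 million (anyone who worked, including part-time for economic reasons, counts as employed).
Unemployed = 13.31 + 2.37 = 15.68 million (jobless and actively searching, or on temporary layoff).
Labor force = 178.19 + 15.68 = 193.87 million.
Not in labor force = 13.02 + 13.83 + 45.48 + 27.53 + 1.91 = 101.77 million (those not working and not actively searching are outside the labor force — including those who want a job but have given up searching).
Civilian working-age population = 193.87 + 101.77 = 295.64 million.
Unemployment rate = 15.68 / 193.87 = 8.09%.
Labor force participation rate = 193.87 / 295.64 = 65.58%.

Unemployment rate ≈ 8.09%; labor force participation rate ≈ 65.58%.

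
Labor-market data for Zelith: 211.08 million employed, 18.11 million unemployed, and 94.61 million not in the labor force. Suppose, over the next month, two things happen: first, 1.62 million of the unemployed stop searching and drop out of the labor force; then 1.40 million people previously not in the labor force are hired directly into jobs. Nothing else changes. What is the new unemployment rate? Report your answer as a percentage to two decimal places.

Initially, labor force = 211.08 + 18.11 = 229.19 million, so u = 18.11/229.19 = 7.90%.
After the first change, unemployed and labor force both fall by 1.62 → E = 211.08, U = 16.49, labor force = 227.57 million.
After the second change, employed and labor force both rise by 1.40; unemployed unchanged → E = 212.48, U = 16.49, labor force = 228.97 million.
New unemployment rate = 16.49 / 228.97 = 7.20%.

New unemployment rate ≈ 7.20%.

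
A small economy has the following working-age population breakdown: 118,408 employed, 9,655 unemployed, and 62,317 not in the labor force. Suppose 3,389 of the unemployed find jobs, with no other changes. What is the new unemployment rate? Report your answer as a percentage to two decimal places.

New unemployment rate ≈ 4.89%.

Initially, labor force = 118,408 + 9,655 = 128,063, so u = 9,655/128,063 = 7.54%.
After the change, unemployed falls and employed rises by 3,389; labor force unchanged → E = 121,797, U = 6,266, labor force = 128,063.
New unemployment rate = 6,266 / 128,063 = 4.89%.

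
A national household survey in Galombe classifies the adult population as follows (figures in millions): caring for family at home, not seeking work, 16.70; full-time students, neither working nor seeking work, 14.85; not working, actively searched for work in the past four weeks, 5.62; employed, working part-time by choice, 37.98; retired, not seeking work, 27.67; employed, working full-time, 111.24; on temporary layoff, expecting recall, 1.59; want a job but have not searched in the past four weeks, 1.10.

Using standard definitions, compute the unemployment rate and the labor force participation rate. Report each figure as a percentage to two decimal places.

Employed = 37.98 + 111.24 = 149.22 million.
Unemployed = 5.62 + 1.59 = 7.21 million (jobless and actively searching, or on temporary layoff).
Labor force = 149.22 + 7.21 = 156.43 million.
Not in labor force = 16.70 + 14.85 + 27.67 + 1.10 = 60.32 million (those not working and not actively searching are outside the labor force — including those who want a job but have given up searching).
Civilian working-age population = 156.43 + 60.32 = 216.75 million.
Unemployment rate = 7.21 / 156.43 = 4.61%.
Labor force participation rate = 156.43 / 216.75 = 72.17%.

Unemployment rate ≈ 4.61%; labor force participation rate ≈ 72.17%.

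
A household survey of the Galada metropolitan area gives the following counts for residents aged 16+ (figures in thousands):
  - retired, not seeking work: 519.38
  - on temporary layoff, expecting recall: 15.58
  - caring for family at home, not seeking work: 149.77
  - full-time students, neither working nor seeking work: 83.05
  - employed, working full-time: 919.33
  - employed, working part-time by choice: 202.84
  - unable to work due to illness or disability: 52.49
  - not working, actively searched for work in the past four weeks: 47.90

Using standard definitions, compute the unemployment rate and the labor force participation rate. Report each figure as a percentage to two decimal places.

Employed = 919.33 + 202.84 = 1,122.17 thousand.
Unemployed = 15.58 + 47.90 = 63.48 thousand (jobless and actively searching, or on temporary layoff).
Labor force = 1,122.17 + 63.48 = 1,185.65 thousand.
Not in labor force = 519.38 + 149.77 + 83.05 + 52.49 = 804.69 thousand (those not working and not actively searching are outside the labor force).
Civilian working-age population = 1,185.65 + 804.69 = 1,990.34 thousand.
Unemployment rate = 63.48 / 1,185.65 = 5.35%.
Labor force participation rate = 1,185.65 / 1,990.34 = 59.57%.

Unemployment rate ≈ 5.35%; labor force participation rate ≈ 59.57%.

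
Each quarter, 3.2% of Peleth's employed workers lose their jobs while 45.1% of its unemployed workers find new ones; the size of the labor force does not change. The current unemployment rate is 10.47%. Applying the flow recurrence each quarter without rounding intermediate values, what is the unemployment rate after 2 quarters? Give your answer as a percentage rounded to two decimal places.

Unemployment rate after two quarters ≈ 7.65%.

With a fixed labor force, u_{t+1} = u_t + s·(1−u_t) − f·u_t = u_t·(1−s−f) + s.
Here 1−s−f = 0.517 and s = 0.032.
u_1 = 0.104700 × 0.517 + 0.032 = 0.086130.
u_2 = 0.086130 × 0.517 + 0.032 = 0.076529.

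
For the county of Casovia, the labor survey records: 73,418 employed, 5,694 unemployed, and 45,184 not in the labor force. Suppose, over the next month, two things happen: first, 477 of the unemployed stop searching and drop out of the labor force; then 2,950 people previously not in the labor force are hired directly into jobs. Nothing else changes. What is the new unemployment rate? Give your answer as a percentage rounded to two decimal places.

Initially, labor force = 73,418 + 5,694 = 79,112, so u = 5,694/79,112 = 7.20%.
After the first change, unemployed and labor force both fall by 477 → E = 73,418, U = 5,217, labor force = 78,635.
After the second change, employed and labor force both rise by 2,950; unemployed unchanged → E = 76,368, U = 5,217, labor force = 81,585.
New unemployment rate = 5,217 / 81,585 = 6.39%.

New unemployment rate ≈ 6.39%.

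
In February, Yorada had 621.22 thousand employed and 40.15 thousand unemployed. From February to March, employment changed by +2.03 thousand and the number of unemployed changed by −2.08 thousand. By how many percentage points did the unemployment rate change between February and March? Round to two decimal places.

The unemployment rate changed by −0.31 percentage points.

February: labor force = 621.22 + 40.15 = 661.37; u = 40.15/661.37 = 6.07%.
March: labor force = 623.25 + 38.07 = 661.32; u = 38.07/661.32 = 5.76%.
Change = 5.76% − 6.07% = −0.31 pp.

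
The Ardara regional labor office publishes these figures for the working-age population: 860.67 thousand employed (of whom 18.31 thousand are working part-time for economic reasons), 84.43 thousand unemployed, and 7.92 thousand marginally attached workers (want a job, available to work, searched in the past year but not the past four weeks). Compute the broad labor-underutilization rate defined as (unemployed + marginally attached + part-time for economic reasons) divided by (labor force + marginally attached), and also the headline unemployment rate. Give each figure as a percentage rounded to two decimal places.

Broad underutilization rate ≈ 11.61%; headline unemployment rate ≈ 8.93%.

Labor force = 860.67 + 84.43 = 945.10 thousand.
Numerator = 84.43 + 7.92 + 18.31 = 110.66 thousand.
Denominator = 945.10 + 7.92 = 953.02 thousand.
Broad rate = 110.66 / 953.02 = 11.61%.
Headline unemployment rate = 84.43 / 945.10 = 8.93%.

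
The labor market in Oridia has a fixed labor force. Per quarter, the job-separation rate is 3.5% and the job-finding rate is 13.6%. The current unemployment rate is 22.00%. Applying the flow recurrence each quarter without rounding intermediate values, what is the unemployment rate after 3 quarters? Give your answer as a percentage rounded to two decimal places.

Unemployment rate after three quarters ≈ 21.34%.

With a fixed labor force, u_{t+1} = u_t + s·(1−u_t) − f·u_t = u_t·(1−s−f) + s.
Here 1−s−f = 0.829 and s = 0.035.
u_1 = 0.220000 × 0.829 + 0.035 = 0.217380.
u_2 = 0.217380 × 0.829 + 0.035 = 0.215208.
u_3 = 0.215208 × 0.829 + 0.035 = 0.213407.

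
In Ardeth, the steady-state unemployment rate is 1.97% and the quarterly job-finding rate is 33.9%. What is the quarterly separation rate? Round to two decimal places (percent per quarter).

Separation rate ≈ 0.68% per quarter.

From u* = s/(s+f): s = u·f/(1−u).
s = 0.0197 × 33.9 / (1 − 0.0197) = 0.6678 / 0.9803 ≈ 0.68% per quarter.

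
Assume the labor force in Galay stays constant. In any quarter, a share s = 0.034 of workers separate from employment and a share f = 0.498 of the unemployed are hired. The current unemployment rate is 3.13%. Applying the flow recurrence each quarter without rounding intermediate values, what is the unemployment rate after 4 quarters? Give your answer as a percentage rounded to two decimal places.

Unemployment rate after four quarters ≈ 6.23%.

With a fixed labor force, u_{t+1} = u_t + s·(1−u_t) − f·u_t = u_t·(1−s−f) + s.
Here 1−s−f = 0.468 and s = 0.034.
u_1 = 0.031300 × 0.468 + 0.034 = 0.048648.
u_2 = 0.048648 × 0.468 + 0.034 = 0.056767.
u_3 = 0.056767 × 0.468 + 0.034 = 0.060567.
u_4 = 0.060567 × 0.468 + 0.034 = 0.062345.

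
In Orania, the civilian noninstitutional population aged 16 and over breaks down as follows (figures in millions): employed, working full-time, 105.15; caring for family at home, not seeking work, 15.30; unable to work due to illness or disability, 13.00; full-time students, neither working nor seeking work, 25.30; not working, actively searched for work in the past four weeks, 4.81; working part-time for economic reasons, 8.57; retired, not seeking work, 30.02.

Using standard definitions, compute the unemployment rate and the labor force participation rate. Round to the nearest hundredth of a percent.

Employed = 105.15 + 8.57 = 113.72 million (anyone who worked, including part-time for economic reasons, counts as employed).
Unemployed = 4.81 million.
Labor force = 113.72 + 4.81 = 118.53 million.
Not in labor force = 15.30 + 13.00 + 25.30 + 30.02 = 83.62 million (those not working and not actively searching are outside the labor force).
Civilian working-age population = 118.53 + 83.62 = 202.15 million.
Unemployment rate = 4.81 / 118.53 = 4.06%.
Labor force participation rate = 118.53 / 202.15 = 58.63%.

Unemployment rate ≈ 4.06%; labor force participation rate ≈ 58.63%.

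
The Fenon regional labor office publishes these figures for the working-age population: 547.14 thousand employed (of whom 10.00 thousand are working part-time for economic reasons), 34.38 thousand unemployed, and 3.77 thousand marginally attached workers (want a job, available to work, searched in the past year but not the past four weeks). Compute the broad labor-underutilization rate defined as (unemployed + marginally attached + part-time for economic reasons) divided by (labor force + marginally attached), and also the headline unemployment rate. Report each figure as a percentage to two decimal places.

Broad underutilization rate ≈ 8.23%; headline unemployment rate ≈ 5.91%.

Labor force = 547.14 + 34.38 = 581.52 thousand.
Numerator = 34.38 + 3.77 + 10.00 = 48.15 thousand.
Denominator = 581.52 + 3.77 = 585.29 thousand.
Broad rate = 48.15 / 585.29 = 8.23%.
Headline unemployment rate = 34.38 / 581.52 = 5.91%.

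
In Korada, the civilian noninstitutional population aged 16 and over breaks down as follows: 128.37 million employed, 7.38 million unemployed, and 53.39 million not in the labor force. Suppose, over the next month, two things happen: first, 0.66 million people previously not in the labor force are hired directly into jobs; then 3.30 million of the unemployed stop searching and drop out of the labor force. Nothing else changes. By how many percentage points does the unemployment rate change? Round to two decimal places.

Initially, labor force = 128.37 + 7.38 = 135.75 million, so u = 7.38/135.75 = 5.44%.
After the first change, employed and labor force both rise by 0.66; unemployed unchanged → E = 129.03, U = 7.38, labor force = 136.41 million.
After the second change, unemployed and labor force both fall by 3.30 → E = 129.03, U = 4.08, labor force = 133.11 million.
New unemployment rate = 4.08 / 133.11 = 3.07%.
Change = 3.07% − 5.44% = −2.37 percentage points.

The unemployment rate changes by −2.37 percentage points.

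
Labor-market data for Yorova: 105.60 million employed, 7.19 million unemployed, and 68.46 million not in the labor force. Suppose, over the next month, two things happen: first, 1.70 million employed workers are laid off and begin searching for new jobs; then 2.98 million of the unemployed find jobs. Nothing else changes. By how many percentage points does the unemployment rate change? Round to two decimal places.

Initially, labor force = 105.60 + 7.19 = 112.79 million, so u = 7.19/112.79 = 6.37%.
After the first change, employed falls and unemployed rises by 1.70; labor force unchanged → E = 103.90, U = 8.89, labor force = 112.79 million.
After the second change, unemployed falls and employed rises by 2.98; labor force unchanged → E = 106.88, U = 5.91, labor force = 112.79 million.
New unemployment rate = 5.91 / 112.79 = 5.24%.
Change = 5.24% − 6.37% = −1.13 percentage points.

The unemployment rate changes by −1.13 percentage points.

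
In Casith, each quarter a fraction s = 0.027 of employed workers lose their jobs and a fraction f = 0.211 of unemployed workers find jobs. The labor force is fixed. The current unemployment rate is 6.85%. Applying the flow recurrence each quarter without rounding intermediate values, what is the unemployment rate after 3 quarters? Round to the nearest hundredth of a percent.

Unemployment rate after three quarters ≈ 9.36%.

With a fixed labor force, u_{t+1} = u_t + s·(1−u_t) − f·u_t = u_t·(1−s−f) + s.
Here 1−s−f = 0.762 and s = 0.027.
u_1 = 0.068500 × 0.762 + 0.027 = 0.079197.
u_2 = 0.079197 × 0.762 + 0.027 = 0.087348.
u_3 = 0.087348 × 0.762 + 0.027 = 0.093559.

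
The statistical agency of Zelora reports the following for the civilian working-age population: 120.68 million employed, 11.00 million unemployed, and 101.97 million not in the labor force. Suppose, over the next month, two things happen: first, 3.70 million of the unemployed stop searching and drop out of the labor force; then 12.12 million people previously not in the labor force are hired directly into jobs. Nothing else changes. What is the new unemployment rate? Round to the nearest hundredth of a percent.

Initially, labor force = 120.68 + 11.00 = 131.68 million, so u = 11.00/131.68 = 8.35%.
After the first change, unemployed and labor force both fall by 3.70 → E = 120.68, U = 7.30, labor force = 127.98 million.
After the second change, employed and labor force both rise by 12.12; unemployed unchanged → E = 132.80, U = 7.30, labor force = 140.10 million.
New unemployment rate = 7.30 / 140.10 = 5.21%.

New unemployment rate ≈ 5.21%.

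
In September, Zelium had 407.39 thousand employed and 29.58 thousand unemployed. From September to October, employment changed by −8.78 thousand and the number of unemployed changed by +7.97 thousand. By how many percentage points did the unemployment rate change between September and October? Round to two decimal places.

September: labor force = 407.39 + 29.58 = 436.97; u = 29.58/436.97 = 6.77%.
October: labor force = 398.61 + 37.55 = 436.16; u = 37.55/436.16 = 8.61%.
Change = 8.61% − 6.77% = +1.84 pp.

The unemployment rate changed by +1.84 percentage points.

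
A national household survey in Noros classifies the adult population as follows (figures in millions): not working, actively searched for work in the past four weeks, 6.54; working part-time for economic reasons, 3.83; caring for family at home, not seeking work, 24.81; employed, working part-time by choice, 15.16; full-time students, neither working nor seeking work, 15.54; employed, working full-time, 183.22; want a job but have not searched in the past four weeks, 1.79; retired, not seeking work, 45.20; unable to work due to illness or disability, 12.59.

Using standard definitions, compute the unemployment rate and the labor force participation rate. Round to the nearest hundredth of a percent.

Unemployment rate ≈ 3.13%; labor force participation rate ≈ 67.63%.

Employed = 3.83 + 15.16 + 183.22 = 202.21 million (anyone who worked, including part-time for economic reasons, counts as employed).
Unemployed = 6.54 million.
Labor force = 202.21 + 6.54 = 208.75 million.
Not in labor force = 24.81 + 15.54 + 1.79 + 45.20 + 12.59 = 99.93 million (those not working and not actively searching are outside the labor force — including those who want a job but have given up searching).
Civilian working-age population = 208.75 + 99.93 = 308.68 million.
Unemployment rate = 6.54 / 208.75 = 3.13%.
Labor force participation rate = 208.75 / 308.68 = 67.63%.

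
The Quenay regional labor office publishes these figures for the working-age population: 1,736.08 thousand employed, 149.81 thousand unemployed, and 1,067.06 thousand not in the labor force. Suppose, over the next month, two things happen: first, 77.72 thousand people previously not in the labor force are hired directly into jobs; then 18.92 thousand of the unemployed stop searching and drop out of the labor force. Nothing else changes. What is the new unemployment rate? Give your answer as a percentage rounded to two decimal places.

New unemployment rate ≈ 6.73%.

Initially, labor force = 1,736.08 + 149.81 = 1,885.89 thousand, so u = 149.81/1,885.89 = 7.94%.
After the first change, employed and labor force both rise by 77.72; unemployed unchanged → E = 1,813.80, U = 149.81, labor force = 1,963.61 thousand.
After the second change, unemployed and labor force both fall by 18.92 → E = 1,813.80, U = 130.89, labor force = 1,944.69 thousand.
New unemployment rate = 130.89 / 1,944.69 = 6.73%.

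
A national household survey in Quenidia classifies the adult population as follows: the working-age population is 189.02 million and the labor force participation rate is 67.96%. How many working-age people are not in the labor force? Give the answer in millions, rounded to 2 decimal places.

Share not in the labor force = 1 − 0.6796 = 0.3204.
Not in labor force = 0.3204 × 189.02 ≈ 60.56 million.

About 60.56 million are not in the labor force.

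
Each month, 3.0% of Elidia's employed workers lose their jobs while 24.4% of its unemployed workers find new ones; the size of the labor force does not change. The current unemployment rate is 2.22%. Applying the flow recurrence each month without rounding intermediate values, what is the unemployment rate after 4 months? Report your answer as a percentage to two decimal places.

With a fixed labor force, u_{t+1} = u_t + s·(1−u_t) − f·u_t = u_t·(1−s−f) + s.
Here 1−s−f = 0.726 and s = 0.030.
u_1 = 0.022200 × 0.726 + 0.030 = 0.046117.
u_2 = 0.046117 × 0.726 + 0.030 = 0.063481.
u_3 = 0.063481 × 0.726 + 0.030 = 0.076087.
u_4 = 0.076087 × 0.726 + 0.030 = 0.085239.

Unemployment rate after four months ≈ 8.52%.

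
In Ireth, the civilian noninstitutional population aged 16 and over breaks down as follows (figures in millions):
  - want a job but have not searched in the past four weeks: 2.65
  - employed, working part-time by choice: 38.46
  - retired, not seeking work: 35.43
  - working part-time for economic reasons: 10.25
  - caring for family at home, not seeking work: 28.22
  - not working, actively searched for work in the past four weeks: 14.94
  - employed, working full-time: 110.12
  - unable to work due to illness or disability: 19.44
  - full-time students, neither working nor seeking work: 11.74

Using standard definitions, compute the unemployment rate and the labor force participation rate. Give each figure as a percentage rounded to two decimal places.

Employed = 38.46 + 10.25 + 110.12 = 158.83 million (anyone who worked, including part-time for economic reasons, counts as employed).
Unemployed = 14.94 million.
Labor force = 158.83 + 14.94 = 173.77 million.
Not in labor force = 2.65 + 35.43 + 28.22 + 19.44 + 11.74 = 97.48 million (those not working and not actively searching are outside the labor force — including those who want a job but have given up searching).
Civilian working-age population = 173.77 + 97.48 = 271.25 million.
Unemployment rate = 14.94 / 173.77 = 8.60%.
Labor force participation rate = 173.77 / 271.25 = 64.06%.

Unemployment rate ≈ 8.60%; labor force participation rate ≈ 64.06%.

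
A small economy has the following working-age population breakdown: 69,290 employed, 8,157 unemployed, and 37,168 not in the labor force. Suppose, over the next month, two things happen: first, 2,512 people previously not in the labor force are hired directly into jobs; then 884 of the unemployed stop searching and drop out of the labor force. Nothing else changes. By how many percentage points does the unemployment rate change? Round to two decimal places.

Initially, labor force = 69,290 + 8,157 = 77,447, so u = 8,157/77,447 = 10.53%.
After the first change, employed and labor force both rise by 2,512; unemployed unchanged → E = 71,802, U = 8,157, labor force = 79,959.
After the second change, unemployed and labor force both fall by 884 → E = 71,802, U = 7,273, labor force = 79,075.
New unemployment rate = 7,273 / 79,075 = 9.20%.
Change = 9.20% − 10.53% = −1.33 percentage points.

The unemployment rate changes by −1.33 percentage points.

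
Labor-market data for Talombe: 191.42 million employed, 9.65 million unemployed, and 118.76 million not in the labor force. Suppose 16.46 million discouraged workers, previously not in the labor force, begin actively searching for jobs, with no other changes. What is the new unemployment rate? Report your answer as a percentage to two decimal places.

Initially, labor force = 191.42 + 9.65 = 201.07 million, so u = 9.65/201.07 = 4.80%.
After the change, unemployed and labor force both rise by 16.46 → E = 191.42, U = 26.11, labor force = 217.53 million.
New unemployment rate = 26.11 / 217.53 = 12.00%.

New unemployment rate ≈ 12.00%.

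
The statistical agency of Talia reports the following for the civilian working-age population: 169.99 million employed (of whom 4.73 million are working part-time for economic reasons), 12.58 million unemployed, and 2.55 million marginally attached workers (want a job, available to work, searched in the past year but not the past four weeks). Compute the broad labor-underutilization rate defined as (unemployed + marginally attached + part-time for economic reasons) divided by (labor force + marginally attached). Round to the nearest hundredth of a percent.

Labor force = 169.99 + 12.58 = 182.57 million.
Numerator = 12.58 + 2.55 + 4.73 = 19.86 million.
Denominator = 182.57 + 2.55 = 185.12 million.
Broad rate = 19.86 / 185.12 = 10.73%.

Broad underutilization rate ≈ 10.73%.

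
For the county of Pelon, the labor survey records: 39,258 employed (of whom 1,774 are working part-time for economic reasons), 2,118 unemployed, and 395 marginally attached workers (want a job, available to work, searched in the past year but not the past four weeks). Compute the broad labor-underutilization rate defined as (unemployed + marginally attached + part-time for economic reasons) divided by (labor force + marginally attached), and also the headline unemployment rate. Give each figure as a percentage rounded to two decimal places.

Labor force = 39,258 + 2,118 = 41,376.
Numerator = 2,118 + 395 + 1,774 = 4,287.
Denominator = 41,376 + 395 = 41,771.
Broad rate = 4,287 / 41,771 = 10.26%.
Headline unemployment rate = 2,118 / 41,376 = 5.12%.

Broad underutilization rate ≈ 10.26%; headline unemployment rate ≈ 5.12%.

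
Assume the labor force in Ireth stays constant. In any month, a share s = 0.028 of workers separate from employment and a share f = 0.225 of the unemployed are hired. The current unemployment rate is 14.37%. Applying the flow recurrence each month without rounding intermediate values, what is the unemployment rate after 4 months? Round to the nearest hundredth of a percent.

Unemployment rate after four months ≈ 12.10%.

With a fixed labor force, u_{t+1} = u_t + s·(1−u_t) − f·u_t = u_t·(1−s−f) + s.
Here 1−s−f = 0.747 and s = 0.028.
u_1 = 0.143700 × 0.747 + 0.028 = 0.135344.
u_2 = 0.135344 × 0.747 + 0.028 = 0.129102.
u_3 = 0.129102 × 0.747 + 0.028 = 0.124439.
u_4 = 0.124439 × 0.747 + 0.028 = 0.120956.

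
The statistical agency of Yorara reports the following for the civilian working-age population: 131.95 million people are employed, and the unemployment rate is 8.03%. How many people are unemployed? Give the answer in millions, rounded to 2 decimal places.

About 11.52 million are unemployed.

Let U be the number unemployed. The labor force is E + U, and U/(E+U) = 0.0803.
So U = 0.0803 × 131.95 / (1 − 0.0803) = 10.5956 / 0.9197 ≈ 11.52 million.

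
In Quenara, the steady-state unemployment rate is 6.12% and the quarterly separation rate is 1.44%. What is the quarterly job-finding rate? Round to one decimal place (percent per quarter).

From u* = s/(s+f): f = s·(1−u)/u.
f = 1.44 × (1 − 0.0612) / 0.0612 = 1.3519 / 0.0612 ≈ 22.1% per quarter.

Job-finding rate ≈ 22.1% per quarter.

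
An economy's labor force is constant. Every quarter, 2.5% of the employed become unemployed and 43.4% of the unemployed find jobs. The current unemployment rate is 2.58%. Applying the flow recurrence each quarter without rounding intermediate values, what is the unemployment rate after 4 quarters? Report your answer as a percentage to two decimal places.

Unemployment rate after four quarters ≈ 5.20%.

With a fixed labor force, u_{t+1} = u_t + s·(1−u_t) − f·u_t = u_t·(1−s−f) + s.
Here 1−s−f = 0.541 and s = 0.025.
u_1 = 0.025800 × 0.541 + 0.025 = 0.038958.
u_2 = 0.038958 × 0.541 + 0.025 = 0.046076.
u_3 = 0.046076 × 0.541 + 0.025 = 0.049927.
u_4 = 0.049927 × 0.541 + 0.025 = 0.052011.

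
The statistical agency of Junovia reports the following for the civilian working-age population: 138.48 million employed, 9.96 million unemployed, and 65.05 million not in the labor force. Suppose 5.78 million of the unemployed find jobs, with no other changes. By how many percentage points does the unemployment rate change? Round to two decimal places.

The unemployment rate changes by −3.89 percentage points.

Initially, labor force = 138.48 + 9.96 = 148.44 million, so u = 9.96/148.44 = 6.71%.
After the change, unemployed falls and employed rises by 5.78; labor force unchanged → E = 144.26, U = 4.18, labor force = 148.44 million.
New unemployment rate = 4.18 / 148.44 = 2.82%.
Change = 2.82% − 6.71% = −3.89 percentage points.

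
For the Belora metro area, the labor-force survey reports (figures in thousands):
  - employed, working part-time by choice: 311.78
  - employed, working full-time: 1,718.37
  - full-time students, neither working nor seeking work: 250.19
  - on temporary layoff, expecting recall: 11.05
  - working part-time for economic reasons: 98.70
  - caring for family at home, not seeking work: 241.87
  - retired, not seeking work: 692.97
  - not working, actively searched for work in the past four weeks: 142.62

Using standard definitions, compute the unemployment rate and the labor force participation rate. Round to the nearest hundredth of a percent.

Employed = 311.78 + 1,718.37 + 98.70 = 2,128.85 thousand (anyone who worked, including part-time for economic reasons, counts as employed).
Unemployed = 11.05 + 142.62 = 153.67 thousand (jobless and actively searching, or on temporary layoff).
Labor force = 2,128.85 + 153.67 = 2,282.52 thousand.
Not in labor force = 250.19 + 241.87 + 692.97 = 1,185.03 thousand (those not working and not actively searching are outside the labor force).
Civilian working-age population = 2,282.52 + 1,185.03 = 3,467.55 thousand.
Unemployment rate = 153.67 / 2,282.52 = 6.73%.
Labor force participation rate = 2,282.52 / 3,467.55 = 65.83%.

Unemployment rate ≈ 6.73%; labor force participation rate ≈ 65.83%.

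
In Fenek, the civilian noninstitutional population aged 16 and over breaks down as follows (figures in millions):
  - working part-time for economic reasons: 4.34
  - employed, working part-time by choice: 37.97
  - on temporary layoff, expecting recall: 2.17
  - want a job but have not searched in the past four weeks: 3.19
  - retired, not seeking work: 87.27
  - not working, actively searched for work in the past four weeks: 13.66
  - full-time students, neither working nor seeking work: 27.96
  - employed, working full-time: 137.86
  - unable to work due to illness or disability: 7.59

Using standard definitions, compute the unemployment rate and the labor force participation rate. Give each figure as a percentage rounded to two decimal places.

Unemployment rate ≈ 8.08%; labor force participation rate ≈ 60.87%.

Employed = 4.34 + 37.97 + 137.86 = 180.17 million (anyone who worked, including part-time for economic reasons, counts as employed).
Unemployed = 2.17 + 13.66 = 15.83 million (jobless and actively searching, or on temporary layoff).
Labor force = 180.17 + 15.83 = 196.00 million.
Not in labor force = 3.19 + 87.27 + 27.96 + 7.59 = 126.01 million (those not working and not actively searching are outside the labor force — including those who want a job but have given up searching).
Civilian working-age population = 196.00 + 126.01 = 322.01 million.
Unemployment rate = 15.83 / 196.00 = 8.08%.
Labor force participation rate = 196.00 / 322.01 = 60.87%.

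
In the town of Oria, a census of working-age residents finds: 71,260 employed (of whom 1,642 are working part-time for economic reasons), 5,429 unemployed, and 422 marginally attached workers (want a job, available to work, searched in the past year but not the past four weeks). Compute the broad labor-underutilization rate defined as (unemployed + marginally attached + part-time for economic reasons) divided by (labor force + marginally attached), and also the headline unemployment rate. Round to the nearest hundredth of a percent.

Broad underutilization rate ≈ 9.72%; headline unemployment rate ≈ 7.08%.

Labor force = 71,260 + 5,429 = 76,689.
Numerator = 5,429 + 422 + 1,642 = 7,493.
Denominator = 76,689 + 422 = 77,111.
Broad rate = 7,493 / 77,111 = 9.72%.
Headline unemployment rate = 5,429 / 76,689 = 7.08%.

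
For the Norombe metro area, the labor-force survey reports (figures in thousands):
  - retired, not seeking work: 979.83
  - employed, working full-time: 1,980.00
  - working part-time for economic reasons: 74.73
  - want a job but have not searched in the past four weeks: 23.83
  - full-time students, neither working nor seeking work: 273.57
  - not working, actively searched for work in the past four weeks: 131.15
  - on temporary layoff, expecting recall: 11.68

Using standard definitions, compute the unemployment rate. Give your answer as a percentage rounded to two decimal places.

Unemployment rate ≈ 6.50%.

Employed = 1,980.00 + 74.73 = 2,054.73 thousand (anyone who worked, including part-time for economic reasons, counts as employed).
Unemployed = 131.15 + 11.68 = 142.83 thousand (jobless and actively searching, or on temporary layoff).
Labor force = 2,054.73 + 142.83 = 2,197.56 thousand.
Unemployment rate = 142.83 / 2,197.56 = 6.50%.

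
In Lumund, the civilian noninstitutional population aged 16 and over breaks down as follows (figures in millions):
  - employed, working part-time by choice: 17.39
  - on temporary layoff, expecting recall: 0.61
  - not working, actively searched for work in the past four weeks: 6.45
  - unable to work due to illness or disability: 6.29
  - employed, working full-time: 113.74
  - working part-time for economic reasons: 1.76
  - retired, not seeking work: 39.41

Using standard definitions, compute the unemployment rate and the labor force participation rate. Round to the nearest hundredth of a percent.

Unemployment rate ≈ 5.04%; labor force participation rate ≈ 75.38%.

Employed = 17.39 + 113.74 + 1.76 = 132.89 million (anyone who worked, including part-time for economic reasons, counts as employed).
Unemployed = 0.61 + 6.45 = 7.06 million (jobless and actively searching, or on temporary layoff).
Labor force = 132.89 + 7.06 = 139.95 million.
Not in labor force = 6.29 + 39.41 = 45.70 million (those not working and not actively searching are outside the labor force).
Civilian working-age population = 139.95 + 45.70 = 185.65 million.
Unemployment rate = 7.06 / 139.95 = 5.04%.
Labor force participation rate = 139.95 / 185.65 = 75.38%.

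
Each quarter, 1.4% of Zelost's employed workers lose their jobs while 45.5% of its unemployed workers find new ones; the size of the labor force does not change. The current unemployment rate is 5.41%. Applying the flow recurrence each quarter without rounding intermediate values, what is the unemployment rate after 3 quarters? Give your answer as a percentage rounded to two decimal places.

Unemployment rate after three quarters ≈ 3.35%.

With a fixed labor force, u_{t+1} = u_t + s·(1−u_t) − f·u_t = u_t·(1−s−f) + s.
Here 1−s−f = 0.531 and s = 0.014.
u_1 = 0.054100 × 0.531 + 0.014 = 0.042727.
u_2 = 0.042727 × 0.531 + 0.014 = 0.036688.
u_3 = 0.036688 × 0.531 + 0.014 = 0.033481.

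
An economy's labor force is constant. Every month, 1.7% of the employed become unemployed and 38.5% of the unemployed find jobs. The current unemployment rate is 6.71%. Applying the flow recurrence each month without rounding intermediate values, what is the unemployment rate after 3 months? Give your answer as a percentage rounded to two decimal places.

With a fixed labor force, u_{t+1} = u_t + s·(1−u_t) − f·u_t = u_t·(1−s−f) + s.
Here 1−s−f = 0.598 and s = 0.017.
u_1 = 0.067100 × 0.598 + 0.017 = 0.057126.
u_2 = 0.057126 × 0.598 + 0.017 = 0.051161.
u_3 = 0.051161 × 0.598 + 0.017 = 0.047594.

Unemployment rate after three months ≈ 4.76%.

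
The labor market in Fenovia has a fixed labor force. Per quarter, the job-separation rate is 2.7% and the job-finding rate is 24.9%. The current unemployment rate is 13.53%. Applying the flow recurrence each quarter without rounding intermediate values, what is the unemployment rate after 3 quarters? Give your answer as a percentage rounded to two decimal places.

With a fixed labor force, u_{t+1} = u_t + s·(1−u_t) − f·u_t = u_t·(1−s−f) + s.
Here 1−s−f = 0.724 and s = 0.027.
u_1 = 0.135300 × 0.724 + 0.027 = 0.124957.
u_2 = 0.124957 × 0.724 + 0.027 = 0.117469.
u_3 = 0.117469 × 0.724 + 0.027 = 0.112048.

Unemployment rate after three quarters ≈ 11.20%.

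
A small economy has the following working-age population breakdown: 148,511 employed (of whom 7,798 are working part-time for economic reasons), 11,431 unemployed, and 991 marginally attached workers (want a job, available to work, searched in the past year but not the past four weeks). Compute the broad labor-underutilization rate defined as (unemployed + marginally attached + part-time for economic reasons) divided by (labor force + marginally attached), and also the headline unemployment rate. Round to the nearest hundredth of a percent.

Broad underutilization rate ≈ 12.56%; headline unemployment rate ≈ 7.15%.

Labor force = 148,511 + 11,431 = 159,942.
Numerator = 11,431 + 991 + 7,798 = 20,220.
Denominator = 159,942 + 991 = 160,933.
Broad rate = 20,220 / 160,933 = 12.56%.
Headline unemployment rate = 11,431 / 159,942 = 7.15%.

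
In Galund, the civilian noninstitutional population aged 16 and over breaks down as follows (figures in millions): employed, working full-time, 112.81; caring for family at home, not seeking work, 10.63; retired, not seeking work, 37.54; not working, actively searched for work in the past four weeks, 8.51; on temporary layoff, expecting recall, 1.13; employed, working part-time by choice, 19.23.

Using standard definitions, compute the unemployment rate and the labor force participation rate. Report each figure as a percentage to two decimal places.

Unemployment rate ≈ 6.80%; labor force participation rate ≈ 74.63%.

Employed = 112.81 + 19.23 = 132.04 million.
Unemployed = 8.51 + 1.13 = 9.64 million (jobless and actively searching, or on temporary layoff).
Labor force = 132.04 + 9.64 = 141.68 million.
Not in labor force = 10.63 + 37.54 = 48.17 million (those not working and not actively searching are outside the labor force).
Civilian working-age population = 141.68 + 48.17 = 189.85 million.
Unemployment rate = 9.64 / 141.68 = 6.80%.
Labor force participation rate = 141.68 / 189.85 = 74.63%.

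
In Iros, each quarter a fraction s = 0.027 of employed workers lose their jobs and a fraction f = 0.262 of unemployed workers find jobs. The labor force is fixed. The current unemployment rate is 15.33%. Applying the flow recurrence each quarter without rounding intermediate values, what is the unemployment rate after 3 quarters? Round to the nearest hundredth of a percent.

With a fixed labor force, u_{t+1} = u_t + s·(1−u_t) − f·u_t = u_t·(1−s−f) + s.
Here 1−s−f = 0.711 and s = 0.027.
u_1 = 0.153300 × 0.711 + 0.027 = 0.135996.
u_2 = 0.135996 × 0.711 + 0.027 = 0.123693.
u_3 = 0.123693 × 0.711 + 0.027 = 0.114946.

Unemployment rate after three quarters ≈ 11.49%.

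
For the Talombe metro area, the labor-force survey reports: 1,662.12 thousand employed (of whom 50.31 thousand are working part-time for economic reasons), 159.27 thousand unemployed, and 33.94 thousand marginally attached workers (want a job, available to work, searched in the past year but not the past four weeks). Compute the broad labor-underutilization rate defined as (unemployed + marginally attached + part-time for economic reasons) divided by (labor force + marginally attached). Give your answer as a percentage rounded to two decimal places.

Broad underutilization rate ≈ 13.13%.

Labor force = 1,662.12 + 159.27 = 1,821.39 thousand.
Numerator = 159.27 + 33.94 + 50.31 = 243.52 thousand.
Denominator = 1,821.39 + 33.94 = 1,855.33 thousand.
Broad rate = 243.52 / 1,855.33 = 13.13%.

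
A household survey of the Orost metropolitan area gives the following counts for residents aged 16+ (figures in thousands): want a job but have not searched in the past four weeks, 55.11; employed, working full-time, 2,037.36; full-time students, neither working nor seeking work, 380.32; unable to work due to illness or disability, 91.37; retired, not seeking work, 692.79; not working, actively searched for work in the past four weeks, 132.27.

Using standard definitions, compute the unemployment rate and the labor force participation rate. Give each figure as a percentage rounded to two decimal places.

Employed = 2,037.36 thousand.
Unemployed = 132.27 thousand.
Labor force = 2,037.36 + 132.27 = 2,169.63 thousand.
Not in labor force = 55.11 + 380.32 + 91.37 + 692.79 = 1,219.59 thousand (those not working and not actively searching are outside the labor force — including those who want a job but have given up searching).
Civilian working-age population = 2,169.63 + 1,219.59 = 3,389.22 thousand.
Unemployment rate = 132.27 / 2,169.63 = 6.10%.
Labor force participation rate = 2,169.63 / 3,389.22 = 64.02%.

Unemployment rate ≈ 6.10%; labor force participation rate ≈ 64.02%.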